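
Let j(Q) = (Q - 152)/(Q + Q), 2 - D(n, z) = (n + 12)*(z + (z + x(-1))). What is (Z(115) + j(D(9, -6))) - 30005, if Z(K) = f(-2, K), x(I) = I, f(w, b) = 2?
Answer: -16501527/550 ≈ -30003.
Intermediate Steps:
Z(K) = 2
D(n, z) = 2 - (-1 + 2*z)*(12 + n) (D(n, z) = 2 - (n + 12)*(z + (z - 1)) = 2 - (12 + n)*(z + (-1 + z)) = 2 - (12 + n)*(-1 + 2*z) = 2 - (-1 + 2*z)*(12 + n))
j(Q) = (-152 + Q)/(2*Q) (j(Q) = (-152 + Q)/((2*Q)) = (-152 + Q)*(1/(2*Q)) = (-152 + Q)/(2*Q))
(Z(115) + j(D(9, -6))) - 30005 = (2 + (-152 + (14 + 9 - 24*(-6) - 2*9*(-6)))/(2*(14 + 9 - 24*(-6) - 2*9*(-6)))) - 30005 = (2 + (-152 + (14 + 9 + 144 + 108))/(2*(14 + 9 + 144 + 108))) - 30005 = (2 + (1/2)*(-152 + 275)/275) - 30005 = (2 + (1/2)*(1/275)*123) - 30005 = (2 + 123/550) - 30005 = 1223/550 - 30005 = -16501527/550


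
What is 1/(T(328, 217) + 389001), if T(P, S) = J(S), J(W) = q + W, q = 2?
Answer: 1/389220 ≈ 2.5692e-6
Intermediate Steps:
J(W) = 2 + W
T(P, S) = 2 + S
1/(T(328, 217) + 389001) = 1/((2 + 217) + 389001) = 1/(219 + 389001) = 1/389220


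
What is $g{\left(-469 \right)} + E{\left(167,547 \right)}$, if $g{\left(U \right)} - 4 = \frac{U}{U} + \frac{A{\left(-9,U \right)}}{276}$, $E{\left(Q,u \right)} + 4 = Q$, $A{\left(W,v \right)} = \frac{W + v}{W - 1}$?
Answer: $\frac{232079}{1380} \approx 168.17$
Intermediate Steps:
$A{\left(W,v \right)} = \frac{W + v}{-1 + W}$
$E{\left(Q,u \right)} = -4 + Q$
$g{\left(U \right)} = \frac{4603}{920} - \frac{U}{2760}$ ($g{\left(U \right)} = 4 + \left(\frac{U}{U} + \frac{\frac{1}{-1 - 9} \left(-9 + U\right)}{276}\right) = 4 + \left(1 + \frac{-9 + U}{-10} \cdot \frac{1}{276}\right) = 4 + \left(1 + - \frac{-9 + U}{10} \cdot \frac{1}{276}\right) = 4 + \left(1 + \left(\frac{9}{10} - \frac{U}{10}\right) \frac{1}{276}\right) = 4 + \left(1 - \left(- \frac{3}{920} + \frac{U}{2760}\right)\right) = 4 - \left(- \frac{923}{920} + \frac{U}{2760}\right) = \frac{4603}{920} - \frac{U}{2760}$)
$g{\left(-469 \right)} + E{\left(167,547 \right)} = \left(\frac{4603}{920} - - \frac{469}{2760}\right) + \left(-4 + 167\right) = \left(\frac{4603}{920} + \frac{469}{2760}\right) + 163 = \frac{7139}{1380} + 163 = \frac{232079}{1380}$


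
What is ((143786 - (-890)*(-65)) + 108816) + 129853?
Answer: 324605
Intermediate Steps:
((143786 - (-890)*(-65)) + 108816) + 129853 = ((143786 - 1*57850) + 108816) + 129853 = ((143786 - 57850) + 108816) + 129853 = (85936 + 108816) + 129853 = 194752 + 129853 = 324605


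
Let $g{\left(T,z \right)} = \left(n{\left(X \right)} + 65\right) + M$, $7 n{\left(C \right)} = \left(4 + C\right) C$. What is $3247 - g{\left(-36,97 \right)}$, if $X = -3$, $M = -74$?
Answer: $\frac{22795}{7} \approx 3256.4$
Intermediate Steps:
$n{\left(C \right)} = \frac{C \left(4 + C\right)}{7}$ ($n{\left(C \right)} = \frac{\left(4 + C\right) C}{7} = \frac{C \left(4 + C\right)}{7}$)
$g{\left(T,z \right)} = - \frac{66}{7}$ ($g{\left(T,z \right)} = \left(\frac{1}{7} \left(-3\right) \left(4 - 3\right) + 65\right) - 74 = \left(\frac{1}{7} \left(-3\right) 1 + 65\right) - 74 = \left(- \frac{3}{7} + 65\right) - 74 = \frac{452}{7} - 74 = - \frac{66}{7}$)
$3247 - g{\left(-36,97 \right)} = 3247 - - \frac{66}{7} = 3247 + \frac{66}{7} = \frac{22795}{7}$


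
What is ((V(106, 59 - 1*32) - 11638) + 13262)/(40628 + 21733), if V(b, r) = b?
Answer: 1730/62361 ≈ 0.027742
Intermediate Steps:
((V(106, 59 - 1*32) - 11638) + 13262)/(40628 + 21733) = ((106 - 11638) + 13262)/(40628 + 21733) = (-11532 + 13262)/62361 = 1730*(1/62361) = 1730/62361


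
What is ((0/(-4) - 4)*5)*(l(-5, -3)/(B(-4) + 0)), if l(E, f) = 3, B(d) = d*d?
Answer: -15/4 ≈ -3.7500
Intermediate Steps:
B(d) = d²
((0/(-4) - 4)*5)*(l(-5, -3)/(B(-4) + 0)) = ((0/(-4) - 4)*5)*(3/((-4)² + 0)) = ((0*(-¼) - 4)*5)*(3/(16 + 0)) = ((0 - 4)*5)*(3/16) = (-4*5)*(3*(1/16)) = -20*3/16 = -15/4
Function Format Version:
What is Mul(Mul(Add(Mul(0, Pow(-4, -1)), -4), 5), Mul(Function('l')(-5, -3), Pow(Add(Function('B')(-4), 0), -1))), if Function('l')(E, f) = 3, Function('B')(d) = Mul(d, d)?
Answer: Rational(-15, 4) ≈ -3.7500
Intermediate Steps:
Function('B')(d) = Pow(d, 2)
Mul(Mul(Add(Mul(0, Pow(-4, -1)), -4), 5), Mul(Function('l')(-5, -3), Pow(Add(Function('B')(-4), 0), -1))) = Mul(Mul(Add(Mul(0, Pow(-4, -1)), -4), 5), Mul(3, Pow(Add(Pow(-4, 2), 0), -1))) = Mul(Mul(Add(Mul(0, Rational(-1, 4)), -4), 5), Mul(3, Pow(Add(16, 0), -1))) = Mul(Mul(Add(0, -4), 5), Mul(3, Pow(16, -1))) = Mul(Mul(-4, 5), Mul(3, Rational(1, 16))) = Mul(-20, Rational(3, 16)) = Rational(-15, 4)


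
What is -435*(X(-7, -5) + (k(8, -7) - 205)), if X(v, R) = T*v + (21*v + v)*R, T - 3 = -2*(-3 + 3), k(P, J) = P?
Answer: -240120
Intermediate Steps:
T = 3 (T = 3 - 2*(-3 + 3) = 3 - 2*0 = 3 + 0 = 3)
X(v, R) = 3*v + 22*R*v (X(v, R) = 3*v + (21*v + v)*R = 3*v + (22*v)*R = 3*v + 22*R*v)
-435*(X(-7, -5) + (k(8, -7) - 205)) = -435*(-7*(3 + 22*(-5)) + (8 - 205)) = -435*(-7*(3 - 110) - 197) = -435*(-7*(-107) - 197) = -435*(749 - 197) = -435*552 = -240120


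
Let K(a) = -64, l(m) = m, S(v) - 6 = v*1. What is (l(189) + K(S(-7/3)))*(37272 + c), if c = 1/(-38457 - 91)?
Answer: 179595131875/38548 ≈ 4.6590e+6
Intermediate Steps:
S(v) = 6 + v (S(v) = 6 + v*1 = 6 + v)
c = -1/38548 (c = 1/(-38548) = -1/38548 ≈ -2.5942e-5)
(l(189) + K(S(-7/3)))*(37272 + c) = (189 - 64)*(37272 - 1/38548) = 125*(1436761055/38548) = 179595131875/38548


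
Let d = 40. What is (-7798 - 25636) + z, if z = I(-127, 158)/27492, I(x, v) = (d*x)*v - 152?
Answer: -229992580/6873 ≈ -33463.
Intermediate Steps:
I(x, v) = -152 + 40*v*x (I(x, v) = (40*x)*v - 152 = 40*v*x - 152 = -152 + 40*v*x)
z = -200698/6873 (z = (-152 + 40*158*(-127))/27492 = (-152 - 802640)*(1/27492) = -802792*1/27492 = -200698/6873 ≈ -29.201)
(-7798 - 25636) + z = (-7798 - 25636) - 200698/6873 = -33434 - 200698/6873 = -229992580/6873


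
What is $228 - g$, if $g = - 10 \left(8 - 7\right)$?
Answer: $238$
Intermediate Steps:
$g = -10$ ($g = \left(-10\right) 1 = -10$)
$228 - g = 228 - -10 = 228 + 10 = 238$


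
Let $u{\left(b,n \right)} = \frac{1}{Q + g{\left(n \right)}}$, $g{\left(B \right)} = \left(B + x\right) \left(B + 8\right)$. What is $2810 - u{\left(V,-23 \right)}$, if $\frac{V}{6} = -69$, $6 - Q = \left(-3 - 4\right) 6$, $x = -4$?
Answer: $\frac{1272929}{453} \approx 2810.0$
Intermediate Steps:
$Q = 48$ ($Q = 6 - \left(-3 - 4\right) 6 = 6 - \left(-7\right) 6 = 6 - -42 = 6 + 42 = 48$)
$V = -414$ ($V = 6 \left(-69\right) = -414$)
$g{\left(B \right)} = \left(-4 + B\right) \left(8 + B\right)$ ($g{\left(B \right)} = \left(B - 4\right) \left(B + 8\right) = \left(-4 + B\right) \left(8 + B\right)$)
$u{\left(b,n \right)} = \frac{1}{16 + n^{2} + 4 n}$ ($u{\left(b,n \right)} = \frac{1}{48 + \left(-32 + n^{2} + 4 n\right)} = \frac{1}{16 + n^{2} + 4 n}$)
$2810 - u{\left(V,-23 \right)} = 2810 - \frac{1}{16 + \left(-23\right)^{2} + 4 \left(-23\right)} = 2810 - \frac{1}{16 + 529 - 92} = 2810 - \frac{1}{453} = \frac{1272929}{453}$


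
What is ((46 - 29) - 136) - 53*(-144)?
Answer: 7513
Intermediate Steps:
((46 - 29) - 136) - 53*(-144) = (17 - 136) + 7632 = -119 + 7632 = 7513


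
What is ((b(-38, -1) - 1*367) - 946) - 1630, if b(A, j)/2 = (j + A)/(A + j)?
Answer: -2941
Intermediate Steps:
b(A, j) = 2 (b(A, j) = 2*((j + A)/(A + j)) = 2*((A + j)/(A + j)) = 2*1 = 2)
((b(-38, -1) - 1*367) - 946) - 1630 = ((2 - 1*367) - 946) - 1630 = ((2 - 367) - 946) - 1630 = (-365 - 946) - 1630 = -1311 - 1630 = -2941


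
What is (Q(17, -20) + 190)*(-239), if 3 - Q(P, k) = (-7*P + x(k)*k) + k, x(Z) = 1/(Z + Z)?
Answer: -158457/2 ≈ -79229.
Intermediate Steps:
x(Z) = 1/(2*Z)
Q(P, k) = 5/2 - k + 7*P (Q(P, k) = 3 - ((-7*P + (1/(2*k))*k) + k) = 3 - ((-7*P + ½) + k) = 3 - ((½ - 7*P) + k) = 3 - (½ + k - 7*P) = 3 + (-½ - k + 7*P) = 5/2 - k + 7*P)
(Q(17, -20) + 190)*(-239) = ((5/2 - 1*(-20) + 7*17) + 190)*(-239) = ((5/2 + 20 + 119) + 190)*(-239) = (283/2 + 190)*(-239) = (663/2)*(-239) = -158457/2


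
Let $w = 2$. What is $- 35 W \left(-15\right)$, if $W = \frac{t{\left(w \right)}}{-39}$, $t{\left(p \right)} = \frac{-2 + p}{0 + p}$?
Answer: $0$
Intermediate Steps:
$t{\left(p \right)} = \frac{-2 + p}{p}$
$W = 0$ ($W = \frac{\frac{1}{2} \left(-2 + 2\right)}{-39} = \frac{1}{2} \cdot 0 \left(- \frac{1}{39}\right) = 0 \left(- \frac{1}{39}\right) = 0$)
$- 35 W \left(-15\right) = \left(-35\right) 0 \left(-15\right) = 0 \left(-15\right) = 0$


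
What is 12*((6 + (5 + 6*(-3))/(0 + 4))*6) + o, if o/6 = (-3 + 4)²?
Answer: 204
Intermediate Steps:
o = 6 (o = 6*(-3 + 4)² = 6*1² = 6*1 = 6)
12*((6 + (5 + 6*(-3))/(0 + 4))*6) + o = 12*((6 + (5 + 6*(-3))/(0 + 4))*6) + 6 = 12*((6 + (5 - 18)/4)*6) + 6 = 12*((6 - 13*¼)*6) + 6 = 12*((6 - 13/4)*6) + 6 = 12*((11/4)*6) + 6 = 12*(33/2) + 6 = 198 + 6 = 204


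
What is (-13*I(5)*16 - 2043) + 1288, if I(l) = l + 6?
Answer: -3043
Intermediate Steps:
I(l) = 6 + l
(-13*I(5)*16 - 2043) + 1288 = (-13*(6 + 5)*16 - 2043) + 1288 = (-13*11*16 - 2043) + 1288 = (-143*16 - 2043) + 1288 = (-2288 - 2043) + 1288 = -4331 + 1288 = -3043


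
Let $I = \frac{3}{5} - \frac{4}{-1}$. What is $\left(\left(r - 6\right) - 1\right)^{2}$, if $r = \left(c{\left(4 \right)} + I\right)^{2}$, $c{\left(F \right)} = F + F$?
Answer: $\frac{14394436}{625} \approx 23031.0$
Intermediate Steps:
$I = \frac{23}{5}$ ($I = 3 \cdot \frac{1}{5} - -4 = \frac{3}{5} + 4 = \frac{23}{5} \approx 4.6$)
$c{\left(F \right)} = 2 F$
$r = \frac{3969}{25}$ ($r = \left(2 \cdot 4 + \frac{23}{5}\right)^{2} = \left(8 + \frac{23}{5}\right)^{2} = \left(\frac{63}{5}\right)^{2} = \frac{3969}{25} \approx 158.76$)
$\left(\left(r - 6\right) - 1\right)^{2} = \left(\left(\frac{3969}{25} - 6\right) - 1\right)^{2} = \left(\frac{3819}{25} - 1\right)^{2} = \left(\frac{3794}{25}\right)^{2} = \frac{14394436}{625}$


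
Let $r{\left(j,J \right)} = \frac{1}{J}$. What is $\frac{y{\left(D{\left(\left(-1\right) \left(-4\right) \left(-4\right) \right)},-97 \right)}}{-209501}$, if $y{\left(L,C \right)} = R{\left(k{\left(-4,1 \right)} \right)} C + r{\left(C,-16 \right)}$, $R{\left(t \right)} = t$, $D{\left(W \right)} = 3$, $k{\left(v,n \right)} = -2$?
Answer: $- \frac{3103}{3352016} \approx -0.00092571$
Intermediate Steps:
$y{\left(L,C \right)} = - \frac{1}{16} - 2 C$ ($y{\left(L,C \right)} = - 2 C + \frac{1}{-16} = - 2 C - \frac{1}{16} = - \frac{1}{16} - 2 C$)
$\frac{y{\left(D{\left(\left(-1\right) \left(-4\right) \left(-4\right) \right)},-97 \right)}}{-209501} = \frac{- \frac{1}{16} - -194}{-209501} = \left(- \frac{1}{16} + 194\right) \left(- \frac{1}{209501}\right) = \frac{3103}{16} \left(- \frac{1}{209501}\right) = - \frac{3103}{3352016}$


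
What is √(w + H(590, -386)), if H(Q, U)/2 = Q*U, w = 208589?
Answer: I*√246891 ≈ 496.88*I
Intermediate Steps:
H(Q, U) = 2*Q*U (H(Q, U) = 2*(Q*U) = 2*Q*U)
√(w + H(590, -386)) = √(208589 + 2*590*(-386)) = √(208589 - 455480) = √(-246891) = I*√246891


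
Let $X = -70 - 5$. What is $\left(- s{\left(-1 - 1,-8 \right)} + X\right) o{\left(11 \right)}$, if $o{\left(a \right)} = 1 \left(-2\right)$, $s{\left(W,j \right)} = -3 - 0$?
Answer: $144$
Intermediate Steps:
$s{\left(W,j \right)} = -3$ ($s{\left(W,j \right)} = -3 + 0 = -3$)
$X = -75$ ($X = -70 - 5 = -75$)
$o{\left(a \right)} = -2$
$\left(- s{\left(-1 - 1,-8 \right)} + X\right) o{\left(11 \right)} = \left(\left(-1\right) \left(-3\right) - 75\right) \left(-2\right) = \left(3 - 75\right) \left(-2\right) = \left(-72\right) \left(-2\right) = 144$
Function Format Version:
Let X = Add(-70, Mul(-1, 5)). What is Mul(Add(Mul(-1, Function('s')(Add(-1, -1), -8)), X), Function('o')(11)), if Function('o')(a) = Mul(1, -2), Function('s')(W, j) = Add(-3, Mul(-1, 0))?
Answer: 144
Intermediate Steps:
Function('s')(W, j) = -3 (Function('s')(W, j) = Add(-3, 0) = -3)
X = -75 (X = Add(-70, -5) = -75)
Function('o')(a) = -2
Mul(Add(Mul(-1, Function('s')(Add(-1, -1), -8)), X), Function('o')(11)) = Mul(Add(Mul(-1, -3), -75), -2) = Mul(Add(3, -75), -2) = Mul(-72, -2) = 144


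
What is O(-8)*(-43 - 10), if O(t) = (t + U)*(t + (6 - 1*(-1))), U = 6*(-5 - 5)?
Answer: -3604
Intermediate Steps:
U = -60 (U = 6*(-10) = -60)
O(t) = (-60 + t)*(7 + t) (O(t) = (t - 60)*(t + (6 - 1*(-1))) = (-60 + t)*(t + (6 + 1)) = (-60 + t)*(t + 7) = (-60 + t)*(7 + t))
O(-8)*(-43 - 10) = (-420 + (-8)**2 - 53*(-8))*(-43 - 10) = (-420 + 64 + 424)*(-53) = 68*(-53) = -3604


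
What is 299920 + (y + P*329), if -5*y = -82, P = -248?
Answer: 1091722/5 ≈ 2.1834e+5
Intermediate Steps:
y = 82/5 (y = -⅕*(-82) = 82/5 ≈ 16.400)
299920 + (y + P*329) = 299920 + (82/5 - 248*329) = 299920 + (82/5 - 81592) = 299920 - 407878/5 = 1091722/5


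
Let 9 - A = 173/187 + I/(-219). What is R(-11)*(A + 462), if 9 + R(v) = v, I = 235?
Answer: -385898420/40953 ≈ -9423.0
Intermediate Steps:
R(v) = -9 + v
A = 374635/40953 (A = 9 - (173/187 + 235/(-219)) = 9 - (173*(1/187) + 235*(-1/219)) = 9 - (173/187 - 235/219) = 9 - 1*(-6058/40953) = 9 + 6058/40953 = 374635/40953 ≈ 9.1479)
R(-11)*(A + 462) = (-9 - 11)*(374635/40953 + 462) = -20*19294921/40953 = -385898420/40953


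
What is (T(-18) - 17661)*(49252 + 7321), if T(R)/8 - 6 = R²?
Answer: -849783033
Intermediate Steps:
T(R) = 48 + 8*R²
(T(-18) - 17661)*(49252 + 7321) = ((48 + 8*(-18)²) - 17661)*(49252 + 7321) = ((48 + 8*324) - 17661)*56573 = ((48 + 2592) - 17661)*56573 = (2640 - 17661)*56573 = -15021*56573 = -849783033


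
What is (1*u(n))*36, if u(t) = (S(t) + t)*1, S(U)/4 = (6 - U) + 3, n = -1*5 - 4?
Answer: 2268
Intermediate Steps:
n = -9 (n = -5 - 4 = -9)
S(U) = 36 - 4*U (S(U) = 4*((6 - U) + 3) = 4*(9 - U) = 36 - 4*U)
u(t) = 36 - 3*t (u(t) = ((36 - 4*t) + t)*1 = (36 - 3*t)*1 = 36 - 3*t)
(1*u(n))*36 = (1*(36 - 3*(-9)))*36 = (1*(36 + 27))*36 = (1*63)*36 = 63*36 = 2268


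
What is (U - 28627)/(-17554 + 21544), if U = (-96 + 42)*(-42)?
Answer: -26359/3990 ≈ -6.6063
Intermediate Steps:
U = 2268 (U = -54*(-42) = 2268)
(U - 28627)/(-17554 + 21544) = (2268 - 28627)/(-17554 + 21544) = -26359/3990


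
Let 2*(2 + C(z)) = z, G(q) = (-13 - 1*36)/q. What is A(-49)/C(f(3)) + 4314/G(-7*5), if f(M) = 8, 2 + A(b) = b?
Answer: 42783/14 ≈ 3055.9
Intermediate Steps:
A(b) = -2 + b
G(q) = -49/q (G(q) = (-13 - 36)/q = -49/q)
C(z) = -2 + z/2
A(-49)/C(f(3)) + 4314/G(-7*5) = (-2 - 49)/(-2 + (½)*8) + 4314/((-49/((-7*5)))) = -51/(-2 + 4) + 4314/((-49/(-35))) = -51/2 + 4314/((-49*(-1/35))) = -51*½ + 4314/(7/5) = -51/2 + 4314*(5/7) = -51/2 + 21570/7 = 42783/14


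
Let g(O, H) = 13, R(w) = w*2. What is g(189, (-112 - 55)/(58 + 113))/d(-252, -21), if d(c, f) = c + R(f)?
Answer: -13/294 ≈ -0.044218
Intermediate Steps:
R(w) = 2*w
d(c, f) = c + 2*f
g(189, (-112 - 55)/(58 + 113))/d(-252, -21) = 13/(-252 + 2*(-21)) = 13/(-252 - 42) = 13/(-294) = 13*(-1/294) = -13/294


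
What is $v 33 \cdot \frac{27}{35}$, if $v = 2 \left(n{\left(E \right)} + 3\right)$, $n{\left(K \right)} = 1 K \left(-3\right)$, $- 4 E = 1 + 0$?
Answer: $\frac{2673}{14} \approx 190.93$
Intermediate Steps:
$E = - \frac{1}{4}$ ($E = - \frac{1 + 0}{4} = \left(- \frac{1}{4}\right) 1 = - \frac{1}{4} \approx -0.25$)
$n{\left(K \right)} = - 3 K$ ($n{\left(K \right)} = K \left(-3\right) = - 3 K$)
$v = \frac{15}{2}$ ($v = 2 \left(\left(-3\right) \left(- \frac{1}{4}\right) + 3\right) = 2 \left(\frac{3}{4} + 3\right) = 2 \cdot \frac{15}{4} = \frac{15}{2} \approx 7.5$)
$v 33 \cdot \frac{27}{35} = \frac{15}{2} \cdot 33 \cdot \frac{27}{35} = \frac{495 \cdot 27 \cdot \frac{1}{35}}{2} = \frac{495}{2} \cdot \frac{27}{35} = \frac{2673}{14}$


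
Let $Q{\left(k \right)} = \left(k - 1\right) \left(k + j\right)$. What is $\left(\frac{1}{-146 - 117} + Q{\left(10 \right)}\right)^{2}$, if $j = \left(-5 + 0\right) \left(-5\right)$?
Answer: $\frac{6863128336}{69169} \approx 99223.0$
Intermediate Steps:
$j = 25$ ($j = \left(-5\right) \left(-5\right) = 25$)
$Q{\left(k \right)} = \left(-1 + k\right) \left(25 + k\right)$ ($Q{\left(k \right)} = \left(k - 1\right) \left(k + 25\right) = \left(k - 1\right) \left(25 + k\right) = \left(-1 + k\right) \left(25 + k\right)$)
$\left(\frac{1}{-146 - 117} + Q{\left(10 \right)}\right)^{2} = \left(\frac{1}{-146 - 117} + \left(-25 + 10^{2} + 24 \cdot 10\right)\right)^{2} = \left(\frac{1}{-263} + \left(-25 + 100 + 240\right)\right)^{2} = \left(- \frac{1}{263} + 315\right)^{2} = \left(\frac{82844}{263}\right)^{2} = \frac{6863128336}{69169}$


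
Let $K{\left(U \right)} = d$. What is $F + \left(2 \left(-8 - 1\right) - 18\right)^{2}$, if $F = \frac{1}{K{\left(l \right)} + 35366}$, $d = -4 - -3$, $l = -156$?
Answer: $\frac{45833041}{35365} \approx 1296.0$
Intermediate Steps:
$d = -1$ ($d = -4 + 3 = -1$)
$K{\left(U \right)} = -1$
$F = \frac{1}{35365}$ ($F = \frac{1}{-1 + 35366} = \frac{1}{35365} \approx 2.8277 \cdot 10^{-5}$)
$F + \left(2 \left(-8 - 1\right) - 18\right)^{2} = \frac{1}{35365} + \left(2 \left(-8 - 1\right) - 18\right)^{2} = \frac{1}{35365} + \left(2 \left(-9\right) - 18\right)^{2} = \frac{1}{35365} + \left(-18 - 18\right)^{2} = \frac{1}{35365} + \left(-36\right)^{2} = \frac{1}{35365} + 1296 = \frac{45833041}{35365}$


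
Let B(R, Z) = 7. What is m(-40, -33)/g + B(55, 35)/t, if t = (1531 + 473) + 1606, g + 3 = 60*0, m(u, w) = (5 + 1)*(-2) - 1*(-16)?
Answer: -14419/10830 ≈ -1.3314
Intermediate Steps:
m(u, w) = 4 (m(u, w) = 6*(-2) + 16 = -12 + 16 = 4)
g = -3 (g = -3 + 60*0 = -3 + 0 = -3)
t = 3610 (t = 2004 + 1606 = 3610)
m(-40, -33)/g + B(55, 35)/t = 4/(-3) + 7/3610 = 4*(-1/3) + 7*(1/3610) = -4/3 + 7/3610 = -14419/10830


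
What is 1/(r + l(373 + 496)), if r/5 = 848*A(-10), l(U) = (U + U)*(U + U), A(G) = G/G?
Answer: 1/3024884 ≈ 3.3059e-7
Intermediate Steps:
A(G) = 1
l(U) = 4*U² (l(U) = (2*U)*(2*U) = 4*U²)
r = 4240 (r = 5*(848*1) = 5*848 = 4240)
1/(r + l(373 + 496)) = 1/(4240 + 4*(373 + 496)²) = 1/(4240 + 4*869²) = 1/(4240 + 4*755161) = 1/(4240 + 3020644) = 1/3024884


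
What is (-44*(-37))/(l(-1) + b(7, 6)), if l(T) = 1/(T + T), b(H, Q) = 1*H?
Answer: 3256/13 ≈ 250.46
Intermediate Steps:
b(H, Q) = H
l(T) = 1/(2*T)
(-44*(-37))/(l(-1) + b(7, 6)) = (-44*(-37))/((½)/(-1) + 7) = 1628/((½)*(-1) + 7) = 1628/(-½ + 7) = 1628/(13/2) = 1628*(2/13) = 3256/13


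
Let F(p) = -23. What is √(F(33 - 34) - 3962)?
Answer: I*√3985 ≈ 63.127*I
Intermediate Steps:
√(F(33 - 34) - 3962) = √(-23 - 3962) = √(-3985) = I*√3985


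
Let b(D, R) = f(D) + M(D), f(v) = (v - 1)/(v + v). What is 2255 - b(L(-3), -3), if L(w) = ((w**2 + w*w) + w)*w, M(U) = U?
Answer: 103477/45 ≈ 2299.5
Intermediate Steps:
f(v) = (-1 + v)/(2*v) (f(v) = (-1 + v)/((2*v)) = (-1 + v)*(1/(2*v)) = (-1 + v)/(2*v))
L(w) = w*(w + 2*w**2) (L(w) = ((w**2 + w**2) + w)*w = (2*w**2 + w)*w = (w + 2*w**2)*w = w*(w + 2*w**2))
b(D, R) = D + (-1 + D)/(2*D) (b(D, R) = (-1 + D)/(2*D) + D = D + (-1 + D)/(2*D))
2255 - b(L(-3), -3) = 2255 - (1/2 + (-3)**2*(1 + 2*(-3)) - 1/(9*(1 + 2*(-3)))/2) = 2255 - (1/2 + 9*(1 - 6) - 1/(9*(1 - 6))/2) = 2255 - (1/2 + 9*(-5) - 1/(2*(9*(-5)))) = 2255 - (1/2 - 45 - 1/2/(-45)) = 2255 - (1/2 - 45 - 1/2*(-1/45)) = 2255 - (1/2 - 45 + 1/90) = 2255 - 1*(-2002/45) = 2255 + 2002/45 = 103477/45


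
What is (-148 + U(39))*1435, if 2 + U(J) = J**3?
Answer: 84907515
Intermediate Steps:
U(J) = -2 + J**3
(-148 + U(39))*1435 = (-148 + (-2 + 39**3))*1435 = (-148 + (-2 + 59319))*1435 = (-148 + 59317)*1435 = 59169*1435 = 84907515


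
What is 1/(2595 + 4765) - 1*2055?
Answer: -15124799/7360 ≈ -2055.0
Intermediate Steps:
1/(2595 + 4765) - 1*2055 = 1/7360 - 2055 = -15124799/7360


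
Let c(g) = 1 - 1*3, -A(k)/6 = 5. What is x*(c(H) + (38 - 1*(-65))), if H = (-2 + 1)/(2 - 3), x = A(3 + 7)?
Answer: -3030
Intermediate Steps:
A(k) = -30 (A(k) = -6*5 = -30)
x = -30
H = 1 (H = -1/(-1) = -1*(-1) = 1)
c(g) = -2 (c(g) = 1 - 3 = -2)
x*(c(H) + (38 - 1*(-65))) = -30*(-2 + (38 - 1*(-65))) = -30*(-2 + (38 + 65)) = -30*(-2 + 103) = -30*101 = -3030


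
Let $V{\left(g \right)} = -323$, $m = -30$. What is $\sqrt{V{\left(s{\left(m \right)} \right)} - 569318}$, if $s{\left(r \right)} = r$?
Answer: $i \sqrt{569641} \approx 754.75 i$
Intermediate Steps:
$\sqrt{V{\left(s{\left(m \right)} \right)} - 569318} = \sqrt{-323 - 569318} = \sqrt{-569641} = i \sqrt{569641}$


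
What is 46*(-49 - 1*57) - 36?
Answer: -4912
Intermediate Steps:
46*(-49 - 1*57) - 36 = 46*(-49 - 57) - 36 = 46*(-106) - 36 = -4876 - 36 = -4912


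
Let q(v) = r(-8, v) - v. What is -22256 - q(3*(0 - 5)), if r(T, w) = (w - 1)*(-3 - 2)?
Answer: -22351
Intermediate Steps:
r(T, w) = 5 - 5*w (r(T, w) = (-1 + w)*(-5) = 5 - 5*w)
q(v) = 5 - 6*v (q(v) = (5 - 5*v) - v = 5 - 6*v)
-22256 - q(3*(0 - 5)) = -22256 - (5 - 18*(0 - 5)) = -22256 - (5 - 18*(-5)) = -22256 - (5 - 6*(-15)) = -22256 - (5 + 90) = -22256 - 1*95 = -22256 - 95 = -22351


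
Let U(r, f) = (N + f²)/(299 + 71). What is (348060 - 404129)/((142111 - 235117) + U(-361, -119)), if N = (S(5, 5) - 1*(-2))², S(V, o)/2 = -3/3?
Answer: 20745530/34398059 ≈ 0.60310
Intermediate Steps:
S(V, o) = -2 (S(V, o) = 2*(-3/3) = 2*(-3*⅓) = 2*(-1) = -2)
N = 0 (N = (-2 - 1*(-2))² = (-2 + 2)² = 0² = 0)
U(r, f) = f²/370 (U(r, f) = (0 + f²)/(299 + 71) = f²/370)
(348060 - 404129)/((142111 - 235117) + U(-361, -119)) = (348060 - 404129)/((142111 - 235117) + (1/370)*(-119)²) = -56069/(-93006 + (1/370)*14161) = -56069/(-93006 + 14161/370) = -56069/(-34398059/370) = -56069*(-370/34398059) = 20745530/34398059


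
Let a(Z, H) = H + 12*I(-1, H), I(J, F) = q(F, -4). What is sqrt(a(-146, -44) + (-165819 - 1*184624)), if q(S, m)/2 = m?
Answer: I*sqrt(350583) ≈ 592.1*I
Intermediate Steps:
q(S, m) = 2*m
I(J, F) = -8 (I(J, F) = 2*(-4) = -8)
a(Z, H) = -96 + H (a(Z, H) = H + 12*(-8) = H - 96 = -96 + H)
sqrt(a(-146, -44) + (-165819 - 1*184624)) = sqrt((-96 - 44) + (-165819 - 1*184624)) = sqrt(-140 + (-165819 - 184624)) = sqrt(-140 - 350443) = sqrt(-350583) = I*sqrt(350583)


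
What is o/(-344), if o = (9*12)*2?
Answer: -27/43 ≈ -0.62791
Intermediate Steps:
o = 216 (o = 108*2 = 216)
o/(-344) = 216/(-344) = 216*(-1/344) = -27/43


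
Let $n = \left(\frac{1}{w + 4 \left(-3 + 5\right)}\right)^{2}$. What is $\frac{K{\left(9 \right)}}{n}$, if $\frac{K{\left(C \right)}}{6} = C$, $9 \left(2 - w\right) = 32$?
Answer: $\frac{6728}{3} \approx 2242.7$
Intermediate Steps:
$w = - \frac{14}{9}$ ($w = 2 - \frac{32}{9} = - \frac{14}{9} \approx -1.5556$)
$K{\left(C \right)} = 6 C$
$n = \frac{81}{3364}$ ($n = \left(\frac{1}{- \frac{14}{9} + 4 \left(-3 + 5\right)}\right)^{2} = \left(\frac{1}{- \frac{14}{9} + 4 \cdot 2}\right)^{2} = \left(\frac{1}{- \frac{14}{9} + 8}\right)^{2} = \left(\frac{1}{\frac{58}{9}}\right)^{2} = \left(\frac{9}{58}\right)^{2} = \frac{81}{3364} \approx 0.024078$)
$\frac{K{\left(9 \right)}}{n} = \frac{6 \cdot 9}{\frac{81}{3364}} = \frac{3364}{81} \cdot 54 = \frac{6728}{3}$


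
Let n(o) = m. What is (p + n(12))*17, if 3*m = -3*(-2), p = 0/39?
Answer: 34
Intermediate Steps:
p = 0 (p = 0*(1/39) = 0)
m = 2 (m = (-3*(-2))/3 = (⅓)*6 = 2)
n(o) = 2
(p + n(12))*17 = (0 + 2)*17 = 2*17 = 34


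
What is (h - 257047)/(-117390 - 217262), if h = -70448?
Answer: 327495/334652 ≈ 0.97861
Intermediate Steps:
(h - 257047)/(-117390 - 217262) = (-70448 - 257047)/(-117390 - 217262) = -327495/(-334652) = -327495*(-1/334652) = 327495/334652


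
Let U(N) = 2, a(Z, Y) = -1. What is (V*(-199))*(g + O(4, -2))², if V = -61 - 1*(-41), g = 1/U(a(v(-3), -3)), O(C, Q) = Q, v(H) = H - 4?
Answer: 8955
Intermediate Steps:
v(H) = -4 + H
g = ½ (g = 1/2 = ½ ≈ 0.50000)
V = -20 (V = -61 + 41 = -20)
(V*(-199))*(g + O(4, -2))² = (-20*(-199))*(½ - 2)² = 3980*(-3/2)² = 3980*(9/4) = 8955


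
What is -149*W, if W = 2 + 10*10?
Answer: -15198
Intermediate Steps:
W = 102 (W = 2 + 100 = 102)
-149*W = -149*102 = -15198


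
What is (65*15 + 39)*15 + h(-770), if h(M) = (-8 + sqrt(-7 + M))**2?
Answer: 14497 - 16*I*sqrt(777) ≈ 14497.0 - 446.0*I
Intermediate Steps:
(65*15 + 39)*15 + h(-770) = (65*15 + 39)*15 + (-8 + sqrt(-7 - 770))**2 = (975 + 39)*15 + (-8 + sqrt(-777))**2 = 1014*15 + (-8 + I*sqrt(777))**2 = 15210 + (-8 + I*sqrt(777))**2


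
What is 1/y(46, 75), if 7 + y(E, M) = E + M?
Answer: 1/114 ≈ 0.0087719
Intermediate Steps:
y(E, M) = -7 + E + M (y(E, M) = -7 + (E + M) = -7 + E + M)
1/y(46, 75) = 1/(-7 + 46 + 75) = 1/114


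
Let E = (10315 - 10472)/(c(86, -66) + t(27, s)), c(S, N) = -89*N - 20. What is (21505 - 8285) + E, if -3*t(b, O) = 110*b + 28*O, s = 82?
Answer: 162552649/12296 ≈ 13220.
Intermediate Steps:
c(S, N) = -20 - 89*N
t(b, O) = -110*b/3 - 28*O/3 (t(b, O) = -(110*b + 28*O)/3 = -(28*O + 110*b)/3 = -110*b/3 - 28*O/3)
E = -471/12296 (E = (10315 - 10472)/((-20 - 89*(-66)) + (-110/3*27 - 28/3*82)) = -157/((-20 + 5874) + (-990 - 2296/3)) = -157/(5854 - 5266/3) = -157/12296/3 = -157*3/12296 = -471/12296 ≈ -0.038305)
(21505 - 8285) + E = (21505 - 8285) - 471/12296 = 13220 - 471/12296 = 162552649/12296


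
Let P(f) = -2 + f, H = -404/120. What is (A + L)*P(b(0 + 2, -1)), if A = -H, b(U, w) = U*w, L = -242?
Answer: 14318/15 ≈ 954.53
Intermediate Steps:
H = -101/30 (H = -404*1/120 = -101/30 ≈ -3.3667)
A = 101/30 (A = -1*(-101/30) = 101/30 ≈ 3.3667)
(A + L)*P(b(0 + 2, -1)) = (101/30 - 242)*(-2 + (0 + 2)*(-1)) = -7159*(-2 + 2*(-1))/30 = -7159*(-2 - 2)/30 = -7159/30*(-4) = 14318/15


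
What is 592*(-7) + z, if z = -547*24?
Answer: -17272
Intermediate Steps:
z = -13128
592*(-7) + z = 592*(-7) - 13128 = -4144 - 13128 = -17272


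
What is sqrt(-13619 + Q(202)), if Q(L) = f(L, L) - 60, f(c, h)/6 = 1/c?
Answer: 2*I*sqrt(34884794)/101 ≈ 116.96*I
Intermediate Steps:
f(c, h) = 6/c
Q(L) = -60 + 6/L (Q(L) = 6/L - 60 = -60 + 6/L)
sqrt(-13619 + Q(202)) = sqrt(-13619 + (-60 + 6/202)) = sqrt(-13619 + (-60 + 6*(1/202))) = sqrt(-13619 + (-60 + 3/101)) = sqrt(-13619 - 6057/101) = sqrt(-1381576/101) = 2*I*sqrt(34884794)/101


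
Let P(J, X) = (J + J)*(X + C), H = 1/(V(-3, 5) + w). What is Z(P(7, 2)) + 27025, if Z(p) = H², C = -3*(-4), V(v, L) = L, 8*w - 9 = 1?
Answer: 16890641/625 ≈ 27025.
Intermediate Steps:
w = 5/4 (w = 9/8 + (⅛)*1 = 9/8 + ⅛ = 5/4 ≈ 1.2500)
C = 12
H = 4/25 (H = 1/(5 + 5/4) = 1/(25/4) = 4/25 ≈ 0.16000)
P(J, X) = 2*J*(12 + X) (P(J, X) = (J + J)*(X + 12) = (2*J)*(12 + X) = 2*J*(12 + X))
Z(p) = 16/625 (Z(p) = (4/25)² = 16/625)
Z(P(7, 2)) + 27025 = 16/625 + 27025 = 16890641/625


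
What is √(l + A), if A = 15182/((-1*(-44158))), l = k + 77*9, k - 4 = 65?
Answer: √371629069331/22079 ≈ 27.611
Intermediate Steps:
k = 69 (k = 4 + 65 = 69)
l = 762 (l = 69 + 77*9 = 69 + 693 = 762)
A = 7591/22079 (A = 15182/44158 = 15182*(1/44158) = 7591/22079 ≈ 0.34381)
√(l + A) = √(762 + 7591/22079) = √(16831789/22079) = √371629069331/22079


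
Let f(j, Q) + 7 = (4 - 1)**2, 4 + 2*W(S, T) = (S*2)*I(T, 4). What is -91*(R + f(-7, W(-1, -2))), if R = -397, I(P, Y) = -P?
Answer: 35945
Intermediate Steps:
W(S, T) = -2 - S*T (W(S, T) = -2 + ((S*2)*(-T))/2 = -2 + ((2*S)*(-T))/2 = -2 + (-2*S*T)/2 = -2 - S*T)
f(j, Q) = 2 (f(j, Q) = -7 + (4 - 1)**2 = -7 + 3**2 = -7 + 9 = 2)
-91*(R + f(-7, W(-1, -2))) = -91*(-397 + 2) = -91*(-395) = 35945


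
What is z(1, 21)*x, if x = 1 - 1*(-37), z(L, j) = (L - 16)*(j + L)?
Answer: -12540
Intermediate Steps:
z(L, j) = (-16 + L)*(L + j)
x = 38 (x = 1 + 37 = 38)
z(1, 21)*x = (1² - 16*1 - 16*21 + 1*21)*38 = (1 - 16 - 336 + 21)*38 = -330*38 = -12540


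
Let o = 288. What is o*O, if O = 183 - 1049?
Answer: -249408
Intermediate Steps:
O = -866
o*O = 288*(-866) = -249408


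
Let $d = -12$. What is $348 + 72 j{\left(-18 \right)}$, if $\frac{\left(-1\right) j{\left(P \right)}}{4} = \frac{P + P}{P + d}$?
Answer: $\frac{12}{5} \approx 2.4$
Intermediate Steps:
$j{\left(P \right)} = - \frac{8 P}{-12 + P}$ ($j{\left(P \right)} = - 4 \frac{P + P}{P - 12} = - 4 \frac{2 P}{-12 + P} = - \frac{8 P}{-12 + P}$)
$348 + 72 j{\left(-18 \right)} = 348 + 72 \left(\left(-8\right) \left(-18\right) \frac{1}{-12 - 18}\right) = 348 + 72 \left(\left(-8\right) \left(-18\right) \frac{1}{-30}\right) = 348 + 72 \left(\left(-8\right) \left(-18\right) \left(- \frac{1}{30}\right)\right) = 348 + 72 \left(- \frac{24}{5}\right) = 348 - \frac{1728}{5} = \frac{12}{5}$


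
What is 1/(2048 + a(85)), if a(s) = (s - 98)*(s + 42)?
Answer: 1/397 ≈ 0.0025189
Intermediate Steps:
a(s) = (-98 + s)*(42 + s)
1/(2048 + a(85)) = 1/(2048 + (-4116 + 85² - 56*85)) = 1/(2048 + (-4116 + 7225 - 4760)) = 1/(2048 - 1651) = 1/397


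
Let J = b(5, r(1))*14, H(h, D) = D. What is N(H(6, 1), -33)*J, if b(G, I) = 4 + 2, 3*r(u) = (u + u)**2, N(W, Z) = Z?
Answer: -2772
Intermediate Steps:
r(u) = 4*u**2/3 (r(u) = (u + u)**2/3 = (2*u)**2/3 = (4*u**2)/3 = 4*u**2/3)
b(G, I) = 6
J = 84 (J = 6*14 = 84)
N(H(6, 1), -33)*J = -33*84 = -2772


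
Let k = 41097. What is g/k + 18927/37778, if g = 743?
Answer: 805911973/1552562466 ≈ 0.51908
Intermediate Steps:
g/k + 18927/37778 = 743/41097 + 18927/37778 = 805911973/1552562466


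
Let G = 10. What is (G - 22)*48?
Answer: -576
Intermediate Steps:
(G - 22)*48 = (10 - 22)*48 = -12*48 = -576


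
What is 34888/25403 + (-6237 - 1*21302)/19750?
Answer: -1505031/71672750 ≈ -0.020999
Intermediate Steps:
34888/25403 + (-6237 - 1*21302)/19750 = 34888*(1/25403) + (-6237 - 21302)*(1/19750) = 4984/3629 - 27539*1/19750 = 4984/3629 - 27539/19750 = -1505031/71672750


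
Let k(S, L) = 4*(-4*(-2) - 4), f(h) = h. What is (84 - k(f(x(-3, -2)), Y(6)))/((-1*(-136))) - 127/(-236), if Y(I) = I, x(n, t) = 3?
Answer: 245/236 ≈ 1.0381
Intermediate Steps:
k(S, L) = 16 (k(S, L) = 4*(8 - 4) = 4*4 = 16)
(84 - k(f(x(-3, -2)), Y(6)))/((-1*(-136))) - 127/(-236) = (84 - 1*16)/((-1*(-136))) - 127/(-236) = (84 - 16)/136 - 127*(-1/236) = 68*(1/136) + 127/236 = ½ + 127/236 = 245/236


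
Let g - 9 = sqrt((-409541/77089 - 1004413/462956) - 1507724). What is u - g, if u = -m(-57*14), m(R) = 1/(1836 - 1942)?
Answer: -953/106 - I*sqrt(480096201600744749353114899)/17844407542 ≈ -8.9906 - 1227.9*I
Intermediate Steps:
m(R) = -1/106 (m(R) = 1/(-106) = -1/106)
u = 1/106 (u = -1*(-1/106) = 1/106 ≈ 0.0094340)
g = 9 + I*sqrt(480096201600744749353114899)/17844407542 (g = 9 + sqrt((-409541/77089 - 1004413/462956) - 1507724) = 9 + sqrt(-267028656953/35688815084 - 1507724) = 9 + sqrt(-53809150062365769/35688815084) = 9 + I*sqrt(480096201600744749353114899)/17844407542 ≈ 9.0 + 1227.9*I)
u - g = 1/106 - (9 + I*sqrt(480096201600744749353114899)/17844407542) = 1/106 + (-9 - I*sqrt(480096201600744749353114899)/17844407542) = -953/106 - I*sqrt(480096201600744749353114899)/17844407542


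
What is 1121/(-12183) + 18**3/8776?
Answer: 7651670/13364751 ≈ 0.57253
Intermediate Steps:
1121/(-12183) + 18**3/8776 = 1121*(-1/12183) + 5832*(1/8776) = -1121/12183 + 729/1097 = 7651670/13364751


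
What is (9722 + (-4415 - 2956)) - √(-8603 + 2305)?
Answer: 2351 - I*√6298 ≈ 2351.0 - 79.36*I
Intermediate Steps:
(9722 + (-4415 - 2956)) - √(-8603 + 2305) = (9722 - 7371) - √(-6298) = 2351 - I*√6298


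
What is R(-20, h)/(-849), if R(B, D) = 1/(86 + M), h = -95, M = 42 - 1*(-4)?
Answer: -1/112068 ≈ -8.9231e-6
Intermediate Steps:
M = 46 (M = 42 + 4 = 46)
R(B, D) = 1/132 (R(B, D) = 1/(86 + 46) = 1/132)
R(-20, h)/(-849) = (1/132)/(-849) = (1/132)*(-1/849) = -1/112068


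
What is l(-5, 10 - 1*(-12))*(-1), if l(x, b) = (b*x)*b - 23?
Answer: 2443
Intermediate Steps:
l(x, b) = -23 + x*b² (l(x, b) = x*b² - 23 = -23 + x*b²)
l(-5, 10 - 1*(-12))*(-1) = (-23 - 5*(10 - 1*(-12))²)*(-1) = (-23 - 5*(10 + 12)²)*(-1) = (-23 - 5*22²)*(-1) = (-23 - 5*484)*(-1) = (-23 - 2420)*(-1) = -2443*(-1) = 2443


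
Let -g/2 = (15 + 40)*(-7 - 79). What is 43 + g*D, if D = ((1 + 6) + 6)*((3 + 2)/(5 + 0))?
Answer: 123023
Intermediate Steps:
g = 9460 (g = -2*(15 + 40)*(-7 - 79) = -110*(-86) = -2*(-4730) = 9460)
D = 13 (D = (7 + 6)*(5/5) = 13*(5*(1/5)) = 13*1 = 13)
43 + g*D = 43 + 9460*13 = 43 + 122980 = 123023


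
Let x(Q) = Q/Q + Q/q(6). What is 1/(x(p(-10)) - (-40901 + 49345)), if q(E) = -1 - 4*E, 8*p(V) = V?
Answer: -20/168859 ≈ -0.00011844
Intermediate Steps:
p(V) = V/8
x(Q) = 1 - Q/25 (x(Q) = Q/Q + Q/(-1 - 4*6) = 1 + Q/(-1 - 24) = 1 + Q/(-25) = 1 + Q*(-1/25) = 1 - Q/25)
1/(x(p(-10)) - (-40901 + 49345)) = 1/((1 - (-10)/200) - (-40901 + 49345)) = 1/((1 - 1/25*(-5/4)) - 1*8444) = 1/((1 + 1/20) - 8444) = 1/(21/20 - 8444) = 1/(-168859/20) = -20/168859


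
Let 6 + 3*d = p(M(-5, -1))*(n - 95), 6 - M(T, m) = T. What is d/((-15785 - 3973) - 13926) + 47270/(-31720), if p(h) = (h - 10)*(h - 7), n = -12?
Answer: -17010577/11447748 ≈ -1.4859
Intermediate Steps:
M(T, m) = 6 - T
p(h) = (-10 + h)*(-7 + h)
d = -434/3 (d = -2 + ((70 + (6 - 1*(-5))**2 - 17*(6 - 1*(-5)))*(-12 - 95))/3 = -2 + ((70 + (6 + 5)**2 - 17*(6 + 5))*(-107))/3 = -2 + ((70 + 11**2 - 17*11)*(-107))/3 = -2 + ((70 + 121 - 187)*(-107))/3 = -2 + (4*(-107))/3 = -2 + (1/3)*(-428) = -2 - 428/3 = -434/3 ≈ -144.67)
d/((-15785 - 3973) - 13926) + 47270/(-31720) = -434/(3*((-15785 - 3973) - 13926)) + 47270/(-31720) = -434/(3*(-19758 - 13926)) + 47270*(-1/31720) = -434/3/(-33684) - 4727/3172 = -434/3*(-1/33684) - 4727/3172 = 31/7218 - 4727/3172 = -17010577/11447748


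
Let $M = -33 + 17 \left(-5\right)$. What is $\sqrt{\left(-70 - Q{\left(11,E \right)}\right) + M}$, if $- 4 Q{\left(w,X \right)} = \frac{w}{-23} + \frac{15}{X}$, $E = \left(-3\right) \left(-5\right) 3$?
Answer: $\frac{i \sqrt{3580962}}{138} \approx 13.713 i$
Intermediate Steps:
$E = 45$ ($E = 15 \cdot 3 = 45$)
$Q{\left(w,X \right)} = - \frac{15}{4 X} + \frac{w}{92}$ ($Q{\left(w,X \right)} = - \frac{\frac{w}{-23} + \frac{15}{X}}{4} = - \frac{w \left(- \frac{1}{23}\right) + \frac{15}{X}}{4} = - \frac{- \frac{w}{23} + \frac{15}{X}}{4} = - \frac{\frac{15}{X} - \frac{w}{23}}{4} = - \frac{15}{4 X} + \frac{w}{92}$)
$M = -118$ ($M = -33 - 85 = -118$)
$\sqrt{\left(-70 - Q{\left(11,E \right)}\right) + M} = \sqrt{\left(-70 - \frac{-345 + 45 \cdot 11}{92 \cdot 45}\right) - 118} = \sqrt{\left(-70 - \frac{1}{92} \cdot \frac{1}{45} \left(-345 + 495\right)\right) - 118} = \sqrt{\left(-70 - \frac{1}{92} \cdot \frac{1}{45} \cdot 150\right) - 118} = \sqrt{\left(-70 - \frac{5}{138}\right) - 118} = \sqrt{- \frac{9665}{138} - 118} = \sqrt{- \frac{25949}{138}} = \frac{i \sqrt{3580962}}{138}$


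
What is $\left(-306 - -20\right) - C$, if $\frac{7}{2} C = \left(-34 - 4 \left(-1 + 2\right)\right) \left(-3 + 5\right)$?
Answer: $- \frac{1850}{7} \approx -264.29$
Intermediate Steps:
$C = - \frac{152}{7}$ ($C = \frac{2 \left(-34 - 4 \left(-1 + 2\right)\right) \left(-3 + 5\right)}{7} = \frac{2 \left(-34 - 4\right) 2}{7} = \frac{2 \left(\left(-38\right) 2\right)}{7} = \frac{2}{7} \left(-76\right) = - \frac{152}{7} \approx -21.714$)
$\left(-306 - -20\right) - C = \left(-306 - -20\right) - - \frac{152}{7} = \left(-306 + \left(33 - 13\right)\right) + \frac{152}{7} = \left(-306 + 20\right) + \frac{152}{7} = -286 + \frac{152}{7} = - \frac{1850}{7}$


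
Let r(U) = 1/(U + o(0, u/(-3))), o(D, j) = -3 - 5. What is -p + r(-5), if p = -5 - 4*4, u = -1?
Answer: 272/13 ≈ 20.923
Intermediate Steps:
o(D, j) = -8
p = -21 (p = -5 - 16 = -21)
r(U) = 1/(-8 + U) (r(U) = 1/(U - 8) = 1/(-8 + U))
-p + r(-5) = -1*(-21) + 1/(-8 - 5) = 21 + 1/(-13) = 21 - 1/13 = 272/13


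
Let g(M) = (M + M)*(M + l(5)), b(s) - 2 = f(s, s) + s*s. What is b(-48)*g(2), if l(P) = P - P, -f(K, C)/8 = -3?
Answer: 18640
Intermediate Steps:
f(K, C) = 24 (f(K, C) = -8*(-3) = 24)
l(P) = 0
b(s) = 26 + s² (b(s) = 2 + (24 + s*s) = 2 + (24 + s²) = 26 + s²)
g(M) = 2*M² (g(M) = (M + M)*(M + 0) = (2*M)*M = 2*M²)
b(-48)*g(2) = (26 + (-48)²)*(2*2²) = (26 + 2304)*(2*4) = 2330*8 = 18640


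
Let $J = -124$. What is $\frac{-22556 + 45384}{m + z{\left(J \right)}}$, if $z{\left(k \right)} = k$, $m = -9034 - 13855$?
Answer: $- \frac{22828}{23013} \approx -0.99196$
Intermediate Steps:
$m = -22889$
$\frac{-22556 + 45384}{m + z{\left(J \right)}} = \frac{-22556 + 45384}{-22889 - 124} = \frac{22828}{-23013} = 22828 \left(- \frac{1}{23013}\right) = - \frac{22828}{23013}$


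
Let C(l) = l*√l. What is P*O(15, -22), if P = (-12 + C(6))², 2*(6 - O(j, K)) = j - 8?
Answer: 900 - 360*√6 ≈ 18.184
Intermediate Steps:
C(l) = l^(3/2)
O(j, K) = 10 - j/2 (O(j, K) = 6 - (j - 8)/2 = 6 - (-8 + j)/2 = 6 + (4 - j/2) = 10 - j/2)
P = (-12 + 6*√6)² (P = (-12 + 6^(3/2))² = (-12 + 6*√6)² ≈ 7.2735)
P*O(15, -22) = (360 - 144*√6)*(10 - ½*15) = (360 - 144*√6)*(10 - 15/2) = (360 - 144*√6)*(5/2) = 900 - 360*√6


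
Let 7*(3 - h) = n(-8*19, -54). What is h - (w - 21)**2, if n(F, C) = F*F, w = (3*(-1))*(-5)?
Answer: -23335/7 ≈ -3333.6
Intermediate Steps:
w = 15 (w = -3*(-5) = 15)
n(F, C) = F**2
h = -23083/7 (h = 3 - (-8*19)**2/7 = 3 - 1/7*(-152)**2 = 3 - 1/7*23104 = 3 - 23104/7 = -23083/7 ≈ -3297.6)
h - (w - 21)**2 = -23083/7 - (15 - 21)**2 = -23083/7 - 1*(-6)**2 = -23083/7 - 1*36 = -23083/7 - 36 = -23335/7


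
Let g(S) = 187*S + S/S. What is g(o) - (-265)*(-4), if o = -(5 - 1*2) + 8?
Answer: -124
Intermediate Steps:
o = 5 (o = -(5 - 2) + 8 = -1*3 + 8 = -3 + 8 = 5)
g(S) = 1 + 187*S (g(S) = 187*S + 1 = 1 + 187*S)
g(o) - (-265)*(-4) = (1 + 187*5) - (-265)*(-4) = (1 + 935) - 1*1060 = 936 - 1060 = -124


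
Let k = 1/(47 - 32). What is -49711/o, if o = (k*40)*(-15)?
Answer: 49711/40 ≈ 1242.8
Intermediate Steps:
k = 1/15 ≈ 0.066667
o = -40 (o = ((1/15)*40)*(-15) = (8/3)*(-15) = -40)
-49711/o = -49711/(-40) = -49711*(-1/40) = 49711/40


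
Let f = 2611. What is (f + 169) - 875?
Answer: 1905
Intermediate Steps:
(f + 169) - 875 = (2611 + 169) - 875 = 2780 - 875 = 1905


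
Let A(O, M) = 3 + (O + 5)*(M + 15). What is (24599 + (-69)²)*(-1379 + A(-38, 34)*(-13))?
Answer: 575544080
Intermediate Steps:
A(O, M) = 3 + (5 + O)*(15 + M)
(24599 + (-69)²)*(-1379 + A(-38, 34)*(-13)) = (24599 + (-69)²)*(-1379 + (78 + 5*34 + 15*(-38) + 34*(-38))*(-13)) = (24599 + 4761)*(-1379 + (78 + 170 - 570 - 1292)*(-13)) = 29360*(-1379 - 1614*(-13)) = 29360*(-1379 + 20982) = 29360*19603 = 575544080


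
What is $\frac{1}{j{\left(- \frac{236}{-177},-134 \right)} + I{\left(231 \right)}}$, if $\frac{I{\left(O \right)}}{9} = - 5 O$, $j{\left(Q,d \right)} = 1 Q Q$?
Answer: $- \frac{9}{93539} \approx -9.6217 \cdot 10^{-5}$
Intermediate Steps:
$j{\left(Q,d \right)} = Q^{2}$ ($j{\left(Q,d \right)} = Q Q = Q^{2}$)
$I{\left(O \right)} = - 45 O$ ($I{\left(O \right)} = 9 \left(- 5 O\right) = - 45 O$)
$\frac{1}{j{\left(- \frac{236}{-177},-134 \right)} + I{\left(231 \right)}} = \frac{1}{\left(- \frac{236}{-177}\right)^{2} - 10395} = \frac{1}{\left(\left(-236\right) \left(- \frac{1}{177}\right)\right)^{2} - 10395} = \frac{1}{\left(\frac{4}{3}\right)^{2} - 10395} = \frac{1}{\frac{16}{9} - 10395} = \frac{1}{- \frac{93539}{9}} = - \frac{9}{93539}$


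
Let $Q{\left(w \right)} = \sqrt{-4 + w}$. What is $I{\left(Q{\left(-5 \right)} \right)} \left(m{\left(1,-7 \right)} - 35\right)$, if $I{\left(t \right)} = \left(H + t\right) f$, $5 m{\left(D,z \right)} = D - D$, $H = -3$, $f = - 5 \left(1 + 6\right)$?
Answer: $-3675 + 3675 i \approx -3675.0 + 3675.0 i$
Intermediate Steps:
$f = -35$ ($f = \left(-5\right) 7 = -35$)
$m{\left(D,z \right)} = 0$ ($m{\left(D,z \right)} = \frac{D - D}{5} = \frac{1}{5} \cdot 0 = 0$)
$I{\left(t \right)} = 105 - 35 t$ ($I{\left(t \right)} = \left(-3 + t\right) \left(-35\right) = 105 - 35 t$)
$I{\left(Q{\left(-5 \right)} \right)} \left(m{\left(1,-7 \right)} - 35\right) = \left(105 - 35 \sqrt{-4 - 5}\right) \left(0 - 35\right) = \left(105 - 35 \sqrt{-9}\right) \left(-35\right) = \left(105 - 35 \cdot 3 i\right) \left(-35\right) = \left(105 - 105 i\right) \left(-35\right) = -3675 + 3675 i$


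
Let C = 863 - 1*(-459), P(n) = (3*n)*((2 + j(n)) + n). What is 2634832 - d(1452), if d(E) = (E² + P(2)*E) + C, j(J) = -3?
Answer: 516494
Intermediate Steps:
P(n) = 3*n*(-1 + n) (P(n) = (3*n)*((2 - 3) + n) = (3*n)*(-1 + n) = 3*n*(-1 + n))
C = 1322 (C = 863 + 459 = 1322)
d(E) = 1322 + E² + 6*E (d(E) = (E² + (3*2*(-1 + 2))*E) + 1322 = (E² + (3*2*1)*E) + 1322 = (E² + 6*E) + 1322 = 1322 + E² + 6*E)
2634832 - d(1452) = 2634832 - (1322 + 1452² + 6*1452) = 2634832 - (1322 + 2108304 + 8712) = 2634832 - 1*2118338 = 2634832 - 2118338 = 516494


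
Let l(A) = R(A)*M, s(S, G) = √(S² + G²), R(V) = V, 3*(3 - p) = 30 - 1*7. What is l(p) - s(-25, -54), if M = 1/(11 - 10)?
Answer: -14/3 - √3541 ≈ -64.173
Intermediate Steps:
p = -14/3 (p = 3 - (30 - 1*7)/3 = 3 - (30 - 7)/3 = 3 - ⅓*23 = 3 - 23/3 = -14/3 ≈ -4.6667)
M = 1 (M = 1/1 = 1)
s(S, G) = √(G² + S²)
l(A) = A (l(A) = A*1 = A)
l(p) - s(-25, -54) = -14/3 - √((-54)² + (-25)²) = -14/3 - √(2916 + 625) = -14/3 - √3541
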